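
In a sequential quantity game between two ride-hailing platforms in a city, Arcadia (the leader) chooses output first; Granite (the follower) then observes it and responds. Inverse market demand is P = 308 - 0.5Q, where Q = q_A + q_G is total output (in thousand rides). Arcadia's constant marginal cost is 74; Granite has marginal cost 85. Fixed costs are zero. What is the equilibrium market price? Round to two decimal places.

The follower Granite best-responds to any q_A: π_G = (308 - 0.5Q)q_G - 85q_G.
∂π_G/∂q_G = 223 - (1/2)q_A - q_G = 0 gives the reaction function q_G = (223 - (1/2)q_A).
The leader anticipates this reaction. Substituting into P = 308 - 0.5Q gives P = 393/2 - (1/4)q_A, so π_A = (393/2 - (1/4)q_A)q_A - 74q_A.
Maximising: ∂π_A/∂q_A = 245/2 - (1/2)q_A = 0, giving q_A = 245.
Then q_G = (223 - (1/2)·245) = 201/2.
Total output Q = 691/2, so price P = 308 - (1/2)·(691/2) = 541/4.

135.25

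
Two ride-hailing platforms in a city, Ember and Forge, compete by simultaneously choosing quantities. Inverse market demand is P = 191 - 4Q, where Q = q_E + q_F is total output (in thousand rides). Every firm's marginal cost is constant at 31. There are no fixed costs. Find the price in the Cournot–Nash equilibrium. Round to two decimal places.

Each firm earns π_i = (191 - 4Q)q_i - 31q_i.
Setting ∂π_i/∂q_i = 0 with rivals' quantities fixed: 160 - 8q_i - 4q_j = 0.
By symmetry each firm produces the same amount; substituting q_j = q_i yields q_i = 160/12 = 40/3.
Total output Q = 80/3, so price P = 191 - 4·(80/3) = 253/3.

84.33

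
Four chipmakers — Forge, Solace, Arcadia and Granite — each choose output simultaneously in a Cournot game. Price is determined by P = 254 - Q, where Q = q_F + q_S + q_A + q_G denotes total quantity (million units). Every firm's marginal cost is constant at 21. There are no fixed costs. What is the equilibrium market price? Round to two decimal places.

67.60

Each firm earns π_i = (254 - Q)q_i - 21q_i.
First-order condition (treating rivals' output as given): 233 - 2q_i - Σ_{j≠i} q_j = 0.
By symmetry each firm produces the same amount; substituting Σ_{j≠i} q_j = 3q_i yields q_i = 233/5.
Total output Q = 932/5, so price P = 254 - 932/5 = 338/5.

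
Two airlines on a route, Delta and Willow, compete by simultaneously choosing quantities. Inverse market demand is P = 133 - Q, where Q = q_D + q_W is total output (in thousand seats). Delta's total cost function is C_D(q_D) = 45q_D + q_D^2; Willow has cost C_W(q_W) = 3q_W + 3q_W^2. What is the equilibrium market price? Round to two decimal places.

Delta's profit: π_D = (133 - Q)q_D - (45q_D + q_D²). Setting ∂π_D/∂q_D = 0: 88 - 4q_D - (q_W) = 0.
Willow's first-order condition: 130 - 8q_W - (q_D) = 0.
Rearranging gives the reaction functions q_D = (88 - q_W)/4 and q_W = (130 - q_D)/8.
Solving the pair: q_D = 574/31, q_W = 432/31.
Total output Q = 1006/31, so price P = 133 - 1006/31 = 100.5484.

100.55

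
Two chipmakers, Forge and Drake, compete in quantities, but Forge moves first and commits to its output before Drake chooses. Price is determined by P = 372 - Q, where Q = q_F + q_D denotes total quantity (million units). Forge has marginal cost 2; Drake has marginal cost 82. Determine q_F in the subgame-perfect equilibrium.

225

Solve by backward induction. Given q_F, the follower Drake maximises π_D = (372 - q_F - q_D)q_D - 82q_D.
Setting the follower's marginal profit to zero, 290 - q_F - 2q_D = 0, i.e. q_D = (290 - q_F)/2.
The leader anticipates this reaction. Substituting into P = 372 - Q gives P = 227 - (1/2)q_F, so π_F = (227 - (1/2)q_F)q_F - 2q_F.
Maximising: ∂π_F/∂q_F = 225 - q_F = 0, giving q_F = 225.
Then q_D = (290 - 225)/2 = 65/2.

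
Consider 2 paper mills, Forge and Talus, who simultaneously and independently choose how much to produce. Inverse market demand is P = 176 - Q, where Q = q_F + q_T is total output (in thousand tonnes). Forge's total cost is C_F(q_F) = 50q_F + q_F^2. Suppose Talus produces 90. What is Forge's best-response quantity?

9

With the rival's output fixed at 90, Forge's profit is π_F = (176 - 90 - q_F)q_F - (50q_F + q_F²) = (86 - q_F)q_F - (50q_F + q_F²).
∂π_F/∂q_F = 36 - 4q_F = 0, so q_F = 9.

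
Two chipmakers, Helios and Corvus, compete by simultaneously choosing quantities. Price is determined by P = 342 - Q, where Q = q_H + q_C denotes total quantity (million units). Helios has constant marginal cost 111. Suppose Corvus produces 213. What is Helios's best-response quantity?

With the rival's output fixed at 213, Helios's profit is π_H = (342 - 213 - q_H)q_H - (111q_H) = (129 - q_H)q_H - (111q_H).
∂π_H/∂q_H = 18 - 2q_H = 0, so q_H = 9.

9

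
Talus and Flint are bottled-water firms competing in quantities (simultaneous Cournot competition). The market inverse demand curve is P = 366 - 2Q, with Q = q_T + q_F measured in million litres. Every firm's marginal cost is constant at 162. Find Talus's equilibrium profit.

Each firm earns π_i = (366 - 2Q)q_i - 162q_i.
Setting ∂π_i/∂q_i = 0 with rivals' quantities fixed: 204 - 4q_i - 2q_j = 0.
By symmetry each firm produces the same amount; substituting q_j = q_i yields q_i = 204/6 = 34.
Price P = 366 - 2·68 = 230.
Talus's profit: (230 - 162)·34 = 2312.

2312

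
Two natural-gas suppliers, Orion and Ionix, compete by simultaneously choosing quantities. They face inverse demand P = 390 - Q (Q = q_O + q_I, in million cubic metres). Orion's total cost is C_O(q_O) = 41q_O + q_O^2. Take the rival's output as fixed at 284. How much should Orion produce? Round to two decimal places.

16.25

With the rival's output fixed at 284, Orion's profit is π_O = (390 - 284 - q_O)q_O - (41q_O + q_O²) = (106 - q_O)q_O - (41q_O + q_O²).
∂π_O/∂q_O = 65 - 4q_O = 0, so q_O = 65/4.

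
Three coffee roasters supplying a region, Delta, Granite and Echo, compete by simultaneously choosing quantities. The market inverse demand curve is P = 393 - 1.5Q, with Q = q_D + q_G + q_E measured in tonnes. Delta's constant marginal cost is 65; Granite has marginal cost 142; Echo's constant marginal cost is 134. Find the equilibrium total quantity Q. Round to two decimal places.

Delta's profit: π_D = (393 - 1.5Q)q_D - (65q_D). Setting ∂π_D/∂q_D = 0: 328 - 3q_D - (3/2)(q_G + q_E) = 0.
Granite's first-order condition: 251 - 3q_G - (3/2)(q_D + q_E) = 0.
Echo's profit: π_E = (393 - 1.5Q)q_E - (134q_E). Setting ∂π_E/∂q_E = 0: 259 - 3q_E - (3/2)(q_D + q_G) = 0.
Summing all 3 equations gives 838 − 6Q = 0, hence Q = 419/3.
Back-substituting: q_D = (328 − 419/2)/(3/2) = 79, q_G = (251 − 419/2)/(3/2) = 83/3, q_E = (259 − 419/2)/(3/2) = 33.
Total output Q = 79 + 83/3 + 33 = 419/3.

139.67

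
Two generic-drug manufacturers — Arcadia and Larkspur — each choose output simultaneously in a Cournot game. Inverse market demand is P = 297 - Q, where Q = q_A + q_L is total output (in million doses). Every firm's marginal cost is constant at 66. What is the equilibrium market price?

A representative firm's profit is π_i = q_i(297 - Q) - 66q_i.
Setting ∂π_i/∂q_i = 0 with rivals' quantities fixed: 231 - 2q_i - q_j = 0.
With identical firms every q_j equals q_i, so q_j = q_i and 231 = 3q_i, giving q_i = 77.
Total output Q = 154, so price P = 297 - 154 = 143.

143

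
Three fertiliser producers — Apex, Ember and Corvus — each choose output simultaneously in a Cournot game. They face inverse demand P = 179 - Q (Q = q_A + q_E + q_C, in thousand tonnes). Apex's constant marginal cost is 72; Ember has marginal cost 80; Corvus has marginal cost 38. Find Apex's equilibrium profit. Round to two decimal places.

410.06

Apex's profit: π_A = (179 - Q)q_A - (72q_A). Setting ∂π_A/∂q_A = 0: 107 - 2q_A - (q_E + q_C) = 0.
Ember's first-order condition: 99 - 2q_E - (q_A + q_C) = 0.
Corvus's profit: π_C = (179 - Q)q_C - (38q_C). Setting ∂π_C/∂q_C = 0: 141 - 2q_C - (q_A + q_E) = 0.
Adding the 3 first-order conditions: 347 − 4Q = 0, so Q = 347/4.
Back-substituting: q_A = (107 − 347/4) = 81/4, q_E = (99 − 347/4) = 49/4, q_C = (141 − 347/4) = 217/4.
Price P = 179 - 347/4 = 369/4.
Apex's profit: (369/4 - 72)·(81/4) = 410.0625.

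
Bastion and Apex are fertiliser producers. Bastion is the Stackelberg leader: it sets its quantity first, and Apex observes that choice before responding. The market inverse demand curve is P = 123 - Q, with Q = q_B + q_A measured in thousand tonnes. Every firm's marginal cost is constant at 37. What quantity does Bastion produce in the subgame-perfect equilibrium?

43

Solve by backward induction. Given q_B, the follower Apex maximises π_A = (123 - q_B - q_A)q_A - 37q_A.
Follower FOC: 86 - q_B - 2q_A = 0, so q_A(q_B) = (86 - q_B)/2.
The leader anticipates this reaction. Substituting into P = 123 - Q gives P = 80 - (1/2)q_B, so π_B = (80 - (1/2)q_B)q_B - 37q_B.
The leader's first-order condition 43 - q_B = 0 yields q_B = 43.
Then q_A = (86 - 43)/2 = 43/2.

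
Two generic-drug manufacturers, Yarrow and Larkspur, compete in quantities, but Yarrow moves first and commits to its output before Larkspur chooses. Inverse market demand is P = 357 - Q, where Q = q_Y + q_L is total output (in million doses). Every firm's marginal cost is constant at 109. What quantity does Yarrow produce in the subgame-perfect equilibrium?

124

Solve by backward induction. Given q_Y, the follower Larkspur maximises π_L = (357 - q_Y - q_L)q_L - 109q_L.
Follower FOC: 248 - q_Y - 2q_L = 0, so q_L(q_Y) = (248 - q_Y)/2.
Yarrow substitutes q_L(q_Y) into its own profit: π_Y = q_Y(357 - q_Y - (248 - q_Y)/2) - 109q_Y = (233 - (1/2)q_Y)q_Y - 109q_Y.
Leader FOC: 124 - q_Y = 0, so q_Y = 124.
Then q_L = (248 - 124)/2 = 62.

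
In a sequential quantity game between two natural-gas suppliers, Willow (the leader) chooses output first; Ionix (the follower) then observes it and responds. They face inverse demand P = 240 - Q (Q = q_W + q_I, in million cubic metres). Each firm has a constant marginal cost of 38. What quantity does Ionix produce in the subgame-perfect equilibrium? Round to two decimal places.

50.50

Solve by backward induction. Given q_W, the follower Ionix maximises π_I = (240 - q_W - q_I)q_I - 38q_I.
Follower FOC: 202 - q_W - 2q_I = 0, so q_I(q_W) = (202 - q_W)/2.
Willow substitutes q_I(q_W) into its own profit: π_W = q_W(240 - q_W - (202 - q_W)/2) - 38q_W = (139 - (1/2)q_W)q_W - 38q_W.
The leader's first-order condition 101 - q_W = 0 yields q_W = 101.
Then q_I = (202 - 101)/2 = 101/2.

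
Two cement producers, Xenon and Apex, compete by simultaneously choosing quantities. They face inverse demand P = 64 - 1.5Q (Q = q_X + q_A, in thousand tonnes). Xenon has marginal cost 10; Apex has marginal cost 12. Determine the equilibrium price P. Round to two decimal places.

28.67

Xenon's profit: π_X = (64 - 1.5Q)q_X - (10q_X). Setting ∂π_X/∂q_X = 0: 54 - 3q_X - (3/2)(q_A) = 0.
Apex's profit: π_A = (64 - 1.5Q)q_A - (12q_A). Setting ∂π_A/∂q_A = 0: 52 - 3q_A - (3/2)(q_X) = 0.
Rearranging gives the reaction functions q_X = (54 - (3/2)q_A)/3 and q_A = (52 - (3/2)q_X)/3.
Substituting one into the other gives q_X = 112/9 and q_A = 100/9.
Total output Q = 212/9, so price P = 64 - (3/2)·(212/9) = 86/3.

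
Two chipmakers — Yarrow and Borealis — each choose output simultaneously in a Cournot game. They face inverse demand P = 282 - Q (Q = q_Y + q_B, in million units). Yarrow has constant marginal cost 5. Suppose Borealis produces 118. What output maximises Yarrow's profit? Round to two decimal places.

79.50

With the rival's output fixed at 118, Yarrow's profit is π_Y = (282 - 118 - q_Y)q_Y - (5q_Y) = (164 - q_Y)q_Y - (5q_Y).
∂π_Y/∂q_Y = 159 - 2q_Y = 0, so q_Y = 159/2.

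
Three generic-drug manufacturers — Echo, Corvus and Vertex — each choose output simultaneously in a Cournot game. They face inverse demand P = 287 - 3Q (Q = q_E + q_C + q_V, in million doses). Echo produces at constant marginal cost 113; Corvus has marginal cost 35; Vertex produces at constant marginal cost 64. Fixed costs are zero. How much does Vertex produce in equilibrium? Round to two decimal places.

20.25

Echo's profit: π_E = (287 - 3Q)q_E - (113q_E). Setting ∂π_E/∂q_E = 0: 174 - 6q_E - 3(q_C + q_V) = 0.
Corvus's first-order condition: 252 - 6q_C - 3(q_E + q_V) = 0.
Vertex's profit: π_V = (287 - 3Q)q_V - (64q_V). Setting ∂π_V/∂q_V = 0: 223 - 6q_V - 3(q_E + q_C) = 0.
Summing all 3 equations gives 649 − 12Q = 0, hence Q = 649/12.
Back-substituting: q_E = (174 − 649/4)/3 = 47/12, q_C = (252 − 649/4)/3 = 359/12, q_V = (223 − 649/4)/3 = 81/4.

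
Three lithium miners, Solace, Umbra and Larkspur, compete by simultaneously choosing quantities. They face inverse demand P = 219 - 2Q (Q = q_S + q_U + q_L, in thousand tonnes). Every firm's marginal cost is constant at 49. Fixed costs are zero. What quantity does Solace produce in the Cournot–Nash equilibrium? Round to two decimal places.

21.25

Each firm earns π_i = (219 - 2Q)q_i - 49q_i.
First-order condition (treating rivals' output as given): 170 - 4q_i - 2·Σ_{j≠i} q_j = 0.
With identical firms every q_j equals q_i, so Σ_{j≠i} q_j = 2q_i and 170 = 8q_i, giving q_i = 85/4.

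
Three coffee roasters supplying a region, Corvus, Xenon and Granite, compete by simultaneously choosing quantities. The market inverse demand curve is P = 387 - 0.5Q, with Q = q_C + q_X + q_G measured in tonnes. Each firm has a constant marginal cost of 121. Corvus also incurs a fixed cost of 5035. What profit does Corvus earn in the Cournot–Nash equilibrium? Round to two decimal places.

3809.50

Each firm earns π_i = (387 - 0.5Q)q_i - 121q_i.
Setting ∂π_i/∂q_i = 0 with rivals' quantities fixed: 266 - q_i - (1/2)·Σ_{j≠i} q_j = 0.
By symmetry each firm produces the same amount; substituting Σ_{j≠i} q_j = 2q_i yields q_i = 266/2 = 133.
Price P = 387 - (1/2)·399 = 375/2.
Corvus's profit: (375/2 - 121)·133 - 5035 = 3809.5000.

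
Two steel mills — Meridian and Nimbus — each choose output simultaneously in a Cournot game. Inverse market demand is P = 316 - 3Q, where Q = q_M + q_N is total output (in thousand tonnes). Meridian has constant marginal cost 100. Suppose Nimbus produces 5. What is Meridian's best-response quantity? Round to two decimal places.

With the rival's output fixed at 5, Meridian's profit is π_M = (316 - 3·5 - 3q_M)q_M - (100q_M) = (301 - 3q_M)q_M - (100q_M).
∂π_M/∂q_M = 201 - 6q_M = 0, so q_M = 67/2.

33.50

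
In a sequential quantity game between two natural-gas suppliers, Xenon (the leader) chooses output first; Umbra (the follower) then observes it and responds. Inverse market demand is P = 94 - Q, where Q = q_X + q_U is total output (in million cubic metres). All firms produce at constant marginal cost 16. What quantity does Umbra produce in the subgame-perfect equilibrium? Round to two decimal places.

19.50

Solve by backward induction. Given q_X, the follower Umbra maximises π_U = (94 - q_X - q_U)q_U - 16q_U.
∂π_U/∂q_U = 78 - q_X - 2q_U = 0 gives the reaction function q_U = (78 - q_X)/2.
The leader anticipates this reaction. Substituting into P = 94 - Q gives P = 55 - (1/2)q_X, so π_X = (55 - (1/2)q_X)q_X - 16q_X.
Leader FOC: 39 - q_X = 0, so q_X = 39.
Then q_U = (78 - 39)/2 = 39/2.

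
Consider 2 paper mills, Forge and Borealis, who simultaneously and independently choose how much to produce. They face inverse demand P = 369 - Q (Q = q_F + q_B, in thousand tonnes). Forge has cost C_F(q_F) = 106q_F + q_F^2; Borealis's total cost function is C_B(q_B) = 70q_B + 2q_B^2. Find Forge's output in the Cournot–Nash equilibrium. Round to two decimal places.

Forge's profit: π_F = (369 - Q)q_F - (106q_F + q_F²). Setting ∂π_F/∂q_F = 0: 263 - 4q_F - (q_B) = 0.
Borealis's profit: π_B = (369 - Q)q_B - (70q_B + 2q_B²). Setting ∂π_B/∂q_B = 0: 299 - 6q_B - (q_F) = 0.
So q_F = (263 - q_B)/4 and q_B = (299 - q_F)/6.
Substituting one into the other gives q_F = 1279/23 and q_B = 933/23.

55.61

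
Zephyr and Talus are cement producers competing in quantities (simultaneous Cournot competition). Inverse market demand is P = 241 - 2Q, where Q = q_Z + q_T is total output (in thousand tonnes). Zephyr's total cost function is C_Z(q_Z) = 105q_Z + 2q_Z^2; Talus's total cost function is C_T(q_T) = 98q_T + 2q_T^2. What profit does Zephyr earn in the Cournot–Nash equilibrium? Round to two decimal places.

Zephyr's profit: π_Z = (241 - 2Q)q_Z - (105q_Z + 2q_Z²). Setting ∂π_Z/∂q_Z = 0: 136 - 8q_Z - 2(q_T) = 0.
Talus's profit: π_T = (241 - 2Q)q_T - (98q_T + 2q_T²). Setting ∂π_T/∂q_T = 0: 143 - 8q_T - 2(q_Z) = 0.
Rearranging gives the reaction functions q_Z = (136 - 2q_T)/8 and q_T = (143 - 2q_Z)/8.
Substituting one into the other gives q_Z = 401/30 and q_T = 218/15.
Price P = 241 - 2·(279/10) = 926/5.
Zephyr's profit: (926/5)·(401/30) - 105·(401/30) - 2(401/30)² = 714.6711.

714.67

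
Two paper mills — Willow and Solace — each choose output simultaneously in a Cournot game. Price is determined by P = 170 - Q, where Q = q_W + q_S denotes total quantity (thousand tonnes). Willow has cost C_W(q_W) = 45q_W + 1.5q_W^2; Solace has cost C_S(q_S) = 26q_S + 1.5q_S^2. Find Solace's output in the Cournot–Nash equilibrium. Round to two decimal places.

24.79

Willow's profit: π_W = (170 - Q)q_W - (45q_W + (3/2)q_W²). Setting ∂π_W/∂q_W = 0: 125 - 5q_W - (q_S) = 0.
Solace's profit: π_S = (170 - Q)q_S - (26q_S + (3/2)q_S²). Setting ∂π_S/∂q_S = 0: 144 - 5q_S - (q_W) = 0.
So q_W = (125 - q_S)/5 and q_S = (144 - q_W)/5.
Solving the pair: q_W = 481/24, q_S = 595/24.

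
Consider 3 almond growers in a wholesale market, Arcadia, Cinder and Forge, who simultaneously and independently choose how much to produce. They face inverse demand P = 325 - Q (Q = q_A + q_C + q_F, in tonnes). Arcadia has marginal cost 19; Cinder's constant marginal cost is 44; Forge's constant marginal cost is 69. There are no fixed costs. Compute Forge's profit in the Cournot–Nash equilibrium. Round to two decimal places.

Arcadia's profit: π_A = (325 - Q)q_A - (19q_A). Setting ∂π_A/∂q_A = 0: 306 - 2q_A - (q_C + q_F) = 0.
Cinder's first-order condition: 281 - 2q_C - (q_A + q_F) = 0.
Forge's profit: π_F = (325 - Q)q_F - (69q_F). Setting ∂π_F/∂q_F = 0: 256 - 2q_F - (q_A + q_C) = 0.
Summing all 3 equations gives 843 − 4Q = 0, hence Q = 843/4.
Back-substituting: q_A = (306 − 843/4) = 381/4, q_C = (281 − 843/4) = 281/4, q_F = (256 − 843/4) = 181/4.
Price P = 325 - 843/4 = 457/4.
Forge's profit: (457/4 - 69)·(181/4) = 2047.5625.

2047.56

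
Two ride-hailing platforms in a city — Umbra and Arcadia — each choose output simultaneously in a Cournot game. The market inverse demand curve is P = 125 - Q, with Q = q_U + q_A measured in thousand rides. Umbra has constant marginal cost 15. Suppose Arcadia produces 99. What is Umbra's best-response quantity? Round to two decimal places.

With the rival's output fixed at 99, Umbra's profit is π_U = (125 - 99 - q_U)q_U - (15q_U) = (26 - q_U)q_U - (15q_U).
∂π_U/∂q_U = 11 - 2q_U = 0, so q_U = 11/2.

5.50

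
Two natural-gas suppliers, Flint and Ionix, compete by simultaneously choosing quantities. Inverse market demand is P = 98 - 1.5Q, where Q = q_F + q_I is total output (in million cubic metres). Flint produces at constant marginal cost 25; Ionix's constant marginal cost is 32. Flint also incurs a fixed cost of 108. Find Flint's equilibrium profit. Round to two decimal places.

Flint's profit: π_F = (98 - 1.5Q)q_F - (25q_F). Setting ∂π_F/∂q_F = 0: 73 - 3q_F - (3/2)(q_I) = 0.
Ionix's first-order condition: 66 - 3q_I - (3/2)(q_F) = 0.
Best responses: q_F = (73 - (3/2)q_I)/3, q_I = (66 - (3/2)q_F)/3.
Substituting one into the other gives q_F = 160/9 and q_I = 118/9.
Price P = 98 - (3/2)·(278/9) = 155/3.
Flint's profit: (155/3 - 25)·(160/9) - 108 = 366.0741.

366.07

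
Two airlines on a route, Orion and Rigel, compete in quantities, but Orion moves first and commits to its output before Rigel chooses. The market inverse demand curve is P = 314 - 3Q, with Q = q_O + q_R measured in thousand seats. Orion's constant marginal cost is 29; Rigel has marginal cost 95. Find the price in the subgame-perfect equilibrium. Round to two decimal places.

116.75

The follower Rigel best-responds to any q_O: π_R = (314 - 3Q)q_R - 95q_R.
Setting the follower's marginal profit to zero, 219 - 3q_O - 6q_R = 0, i.e. q_R = (219 - 3q_O)/6.
The leader anticipates this reaction. Substituting into P = 314 - 3Q gives P = 409/2 - (3/2)q_O, so π_O = (409/2 - (3/2)q_O)q_O - 29q_O.
Leader FOC: 351/2 - 3q_O = 0, so q_O = 117/2.
Then q_R = (219 - 3·(117/2))/6 = 29/4.
Total output Q = 263/4, so price P = 314 - 3·(263/4) = 467/4.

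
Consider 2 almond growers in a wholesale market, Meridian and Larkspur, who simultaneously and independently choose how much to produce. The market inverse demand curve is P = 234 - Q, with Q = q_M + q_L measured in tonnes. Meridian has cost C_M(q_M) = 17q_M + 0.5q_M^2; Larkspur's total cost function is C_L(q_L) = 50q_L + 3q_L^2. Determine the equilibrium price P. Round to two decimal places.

Meridian's profit: π_M = (234 - Q)q_M - (17q_M + (1/2)q_M²). Setting ∂π_M/∂q_M = 0: 217 - 3q_M - (q_L) = 0.
Larkspur's first-order condition: 184 - 8q_L - (q_M) = 0.
So q_M = (217 - q_L)/3 and q_L = (184 - q_M)/8.
Substituting one into the other gives q_M = 1552/23 and q_L = 335/23.
Total output Q = 1887/23, so price P = 234 - 1887/23 = 151.9565.

151.96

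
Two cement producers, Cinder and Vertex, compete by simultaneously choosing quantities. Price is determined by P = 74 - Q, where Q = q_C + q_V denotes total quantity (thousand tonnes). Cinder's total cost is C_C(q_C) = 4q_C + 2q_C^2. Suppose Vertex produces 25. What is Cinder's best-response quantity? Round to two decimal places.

7.50

With the rival's output fixed at 25, Cinder's profit is π_C = (74 - 25 - q_C)q_C - (4q_C + 2q_C²) = (49 - q_C)q_C - (4q_C + 2q_C²).
∂π_C/∂q_C = 45 - 6q_C = 0, so q_C = 15/2.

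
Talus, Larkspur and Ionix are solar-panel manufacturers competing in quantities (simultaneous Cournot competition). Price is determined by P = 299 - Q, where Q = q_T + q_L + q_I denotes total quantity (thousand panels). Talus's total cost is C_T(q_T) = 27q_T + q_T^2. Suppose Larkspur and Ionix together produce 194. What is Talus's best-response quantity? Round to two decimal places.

19.50

With rivals' combined output fixed at 194, Talus's profit is π_T = (299 - 194 - q_T)q_T - (27q_T + q_T²) = (105 - q_T)q_T - (27q_T + q_T²).
∂π_T/∂q_T = 78 - 4q_T = 0, so q_T = 39/2.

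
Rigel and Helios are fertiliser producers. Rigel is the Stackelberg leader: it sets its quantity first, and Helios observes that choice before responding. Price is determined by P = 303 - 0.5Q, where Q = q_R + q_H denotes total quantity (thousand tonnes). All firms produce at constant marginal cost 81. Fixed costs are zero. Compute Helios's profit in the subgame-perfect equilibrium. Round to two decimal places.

The follower Helios best-responds to any q_R: π_H = (303 - 0.5Q)q_H - 81q_H.
∂π_H/∂q_H = 222 - (1/2)q_R - q_H = 0 gives the reaction function q_H = (222 - (1/2)q_R).
Rigel substitutes q_H(q_R) into its own profit: π_R = q_R(303 - (1/2)q_R - (222 - (1/2)q_R)/2) - 81q_R = (192 - (1/4)q_R)q_R - 81q_R.
The leader's first-order condition 111 - (1/2)q_R = 0 yields q_R = 222.
Then q_H = (222 - (1/2)·222) = 111.
Price P = 303 - (1/2)·333 = 273/2.
Helios's profit: (273/2 - 81)·111 = 6160.5000.

6160.50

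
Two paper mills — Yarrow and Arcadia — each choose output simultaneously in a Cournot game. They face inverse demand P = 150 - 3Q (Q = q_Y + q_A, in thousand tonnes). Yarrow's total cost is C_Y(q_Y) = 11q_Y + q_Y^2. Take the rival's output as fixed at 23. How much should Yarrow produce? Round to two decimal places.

8.75

With the rival's output fixed at 23, Yarrow's profit is π_Y = (150 - 3·23 - 3q_Y)q_Y - (11q_Y + q_Y²) = (81 - 3q_Y)q_Y - (11q_Y + q_Y²).
∂π_Y/∂q_Y = 70 - 8q_Y = 0, so q_Y = 35/4.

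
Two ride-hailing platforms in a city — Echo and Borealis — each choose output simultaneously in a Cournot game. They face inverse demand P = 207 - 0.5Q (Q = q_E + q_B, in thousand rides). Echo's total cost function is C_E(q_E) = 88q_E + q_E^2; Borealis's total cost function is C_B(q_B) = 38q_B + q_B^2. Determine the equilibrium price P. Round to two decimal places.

165.86

Echo's profit: π_E = (207 - 0.5Q)q_E - (88q_E + q_E²). Setting ∂π_E/∂q_E = 0: 119 - 3q_E - (1/2)(q_B) = 0.
Borealis's first-order condition: 169 - 3q_B - (1/2)(q_E) = 0.
Best responses: q_E = (119 - (1/2)q_B)/3, q_B = (169 - (1/2)q_E)/3.
Substituting one into the other gives q_E = 218/7 and q_B = 358/7.
Total output Q = 576/7, so price P = 207 - (1/2)·(576/7) = 1161/7.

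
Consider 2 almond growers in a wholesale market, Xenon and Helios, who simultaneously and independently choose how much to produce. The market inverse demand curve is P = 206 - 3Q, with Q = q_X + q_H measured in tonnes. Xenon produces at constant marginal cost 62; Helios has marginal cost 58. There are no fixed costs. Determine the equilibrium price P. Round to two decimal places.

Xenon's profit: π_X = (206 - 3Q)q_X - (62q_X). Setting ∂π_X/∂q_X = 0: 144 - 6q_X - 3(q_H) = 0.
Helios's profit: π_H = (206 - 3Q)q_H - (58q_H). Setting ∂π_H/∂q_H = 0: 148 - 6q_H - 3(q_X) = 0.
Best responses: q_X = (144 - 3q_H)/6, q_H = (148 - 3q_X)/6.
Substituting one into the other gives q_X = 140/9 and q_H = 152/9.
Total output Q = 292/9, so price P = 206 - 3·(292/9) = 326/3.

108.67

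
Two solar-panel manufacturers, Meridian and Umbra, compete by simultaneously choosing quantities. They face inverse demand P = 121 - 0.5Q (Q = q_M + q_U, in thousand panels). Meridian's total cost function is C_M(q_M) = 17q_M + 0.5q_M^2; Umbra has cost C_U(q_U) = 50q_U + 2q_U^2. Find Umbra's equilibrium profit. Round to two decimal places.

Meridian's profit: π_M = (121 - 0.5Q)q_M - (17q_M + (1/2)q_M²). Setting ∂π_M/∂q_M = 0: 104 - 2q_M - (1/2)(q_U) = 0.
Umbra's profit: π_U = (121 - 0.5Q)q_U - (50q_U + 2q_U²). Setting ∂π_U/∂q_U = 0: 71 - 5q_U - (1/2)(q_M) = 0.
Rearranging gives the reaction functions q_M = (104 - (1/2)q_U)/2 and q_U = (71 - (1/2)q_M)/5.
Substituting one into the other gives q_M = 646/13 and q_U = 120/13.
Price P = 121 - (1/2)·(766/13) = 1190/13.
Umbra's profit: (1190/13)·(120/13) - 50·(120/13) - 2(120/13)² = 213.0178.

213.02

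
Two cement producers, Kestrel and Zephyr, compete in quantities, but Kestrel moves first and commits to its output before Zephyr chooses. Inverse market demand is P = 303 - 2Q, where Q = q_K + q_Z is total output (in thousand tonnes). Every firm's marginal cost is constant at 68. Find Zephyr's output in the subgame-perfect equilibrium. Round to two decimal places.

29.38

Solve by backward induction. Given q_K, the follower Zephyr maximises π_Z = (303 - 2q_K - 2q_Z)q_Z - 68q_Z.
Follower FOC: 235 - 2q_K - 4q_Z = 0, so q_Z(q_K) = (235 - 2q_K)/4.
Kestrel substitutes q_Z(q_K) into its own profit: π_K = q_K(303 - 2q_K - (235 - 2q_K)/2) - 68q_K = (371/2 - q_K)q_K - 68q_K.
Maximising: ∂π_K/∂q_K = 235/2 - 2q_K = 0, giving q_K = 235/4.
Then q_Z = (235 - 2·(235/4))/4 = 235/8.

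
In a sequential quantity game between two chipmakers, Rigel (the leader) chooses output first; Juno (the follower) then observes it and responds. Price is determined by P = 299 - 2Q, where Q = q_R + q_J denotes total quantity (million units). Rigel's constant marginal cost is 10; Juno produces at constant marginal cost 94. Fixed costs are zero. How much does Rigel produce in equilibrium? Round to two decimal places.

The follower Juno best-responds to any q_R: π_J = (299 - 2Q)q_J - 94q_J.
Setting the follower's marginal profit to zero, 205 - 2q_R - 4q_J = 0, i.e. q_J = (205 - 2q_R)/4.
Rigel substitutes q_J(q_R) into its own profit: π_R = q_R(299 - 2q_R - (205 - 2q_R)/2) - 10q_R = (393/2 - q_R)q_R - 10q_R.
Leader FOC: 373/2 - 2q_R = 0, so q_R = 373/4.
Then q_J = (205 - 2·(373/4))/4 = 37/8.

93.25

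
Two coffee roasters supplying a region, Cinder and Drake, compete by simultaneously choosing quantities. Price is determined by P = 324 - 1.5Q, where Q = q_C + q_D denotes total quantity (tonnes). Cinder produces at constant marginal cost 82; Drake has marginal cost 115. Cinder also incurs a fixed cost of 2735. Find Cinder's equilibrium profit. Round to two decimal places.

Cinder's profit: π_C = (324 - 1.5Q)q_C - (82q_C). Setting ∂π_C/∂q_C = 0: 242 - 3q_C - (3/2)(q_D) = 0.
Drake's profit: π_D = (324 - 1.5Q)q_D - (115q_D). Setting ∂π_D/∂q_D = 0: 209 - 3q_D - (3/2)(q_C) = 0.
So q_C = (242 - (3/2)q_D)/3 and q_D = (209 - (3/2)q_C)/3.
Substituting one into the other gives q_C = 550/9 and q_D = 352/9.
Price P = 324 - (3/2)·(902/9) = 521/3.
Cinder's profit: (521/3 - 82)·(550/9) - 2735 = 2866.8519.

2866.85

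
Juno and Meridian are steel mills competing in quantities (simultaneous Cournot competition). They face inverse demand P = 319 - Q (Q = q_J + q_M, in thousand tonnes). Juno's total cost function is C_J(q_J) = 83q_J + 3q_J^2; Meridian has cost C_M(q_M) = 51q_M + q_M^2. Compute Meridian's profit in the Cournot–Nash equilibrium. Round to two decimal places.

7576.41

Juno's profit: π_J = (319 - Q)q_J - (83q_J + 3q_J²). Setting ∂π_J/∂q_J = 0: 236 - 8q_J - (q_M) = 0.
Meridian's profit: π_M = (319 - Q)q_M - (51q_M + q_M²). Setting ∂π_M/∂q_M = 0: 268 - 4q_M - (q_J) = 0.
Best responses: q_J = (236 - q_M)/8, q_M = (268 - q_J)/4.
Solving the pair: q_J = 676/31, q_M = 1908/31.
Price P = 319 - 83.3548 = 235.6452.
Meridian's profit: 235.6452·(1908/31) - 51·(1908/31) - (1908/31)² = 7576.4079.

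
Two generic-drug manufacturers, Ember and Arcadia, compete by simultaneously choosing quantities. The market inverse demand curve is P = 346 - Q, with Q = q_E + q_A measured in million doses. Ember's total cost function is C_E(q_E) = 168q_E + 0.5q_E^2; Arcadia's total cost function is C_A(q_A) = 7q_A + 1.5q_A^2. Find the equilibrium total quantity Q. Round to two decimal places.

Ember's profit: π_E = (346 - Q)q_E - (168q_E + (1/2)q_E²). Setting ∂π_E/∂q_E = 0: 178 - 3q_E - (q_A) = 0.
Arcadia's profit: π_A = (346 - Q)q_A - (7q_A + (3/2)q_A²). Setting ∂π_A/∂q_A = 0: 339 - 5q_A - (q_E) = 0.
So q_E = (178 - q_A)/3 and q_A = (339 - q_E)/5.
Substituting one into the other gives q_E = 551/14 and q_A = 839/14.
Total output Q = 551/14 + 839/14 = 695/7.

99.29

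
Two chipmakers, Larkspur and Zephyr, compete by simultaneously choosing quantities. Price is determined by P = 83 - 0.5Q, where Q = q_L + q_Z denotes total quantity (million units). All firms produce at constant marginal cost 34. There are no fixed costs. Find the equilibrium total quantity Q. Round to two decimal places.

A representative firm's profit is π_i = q_i(83 - 0.5Q) - 34q_i.
First-order condition (treating rivals' output as given): 49 - q_i - (1/2)q_j = 0.
With identical firms every q_j equals q_i, so q_j = q_i and 49 = (3/2)q_i, giving q_i = 98/3.
Total output Q = 98/3 + 98/3 = 196/3.

65.33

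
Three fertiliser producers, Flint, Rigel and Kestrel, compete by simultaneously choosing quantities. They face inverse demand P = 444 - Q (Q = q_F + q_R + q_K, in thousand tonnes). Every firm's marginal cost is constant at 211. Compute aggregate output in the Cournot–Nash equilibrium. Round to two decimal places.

A representative firm's profit is π_i = q_i(444 - Q) - 211q_i.
First-order condition (treating rivals' output as given): 233 - 2q_i - Σ_{j≠i} q_j = 0.
With identical firms every q_j equals q_i, so Σ_{j≠i} q_j = 2q_i and 233 = 4q_i, giving q_i = 233/4.
Total output Q = 233/4 + 233/4 + 233/4 = 699/4.

174.75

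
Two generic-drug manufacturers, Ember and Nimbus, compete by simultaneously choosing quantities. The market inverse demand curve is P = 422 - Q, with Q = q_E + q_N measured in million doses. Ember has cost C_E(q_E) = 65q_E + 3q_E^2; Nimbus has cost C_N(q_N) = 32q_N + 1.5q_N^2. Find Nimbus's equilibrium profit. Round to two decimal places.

12547.94

Ember's profit: π_E = (422 - Q)q_E - (65q_E + 3q_E²). Setting ∂π_E/∂q_E = 0: 357 - 8q_E - (q_N) = 0.
Nimbus's first-order condition: 390 - 5q_N - (q_E) = 0.
So q_E = (357 - q_N)/8 and q_N = (390 - q_E)/5.
Solving the pair: q_E = 465/13, q_N = 921/13.
Price P = 422 - 1386/13 = 315.3846.
Nimbus's profit: 315.3846·(921/13) - 32·(921/13) - (3/2)(921/13)² = 12547.9438.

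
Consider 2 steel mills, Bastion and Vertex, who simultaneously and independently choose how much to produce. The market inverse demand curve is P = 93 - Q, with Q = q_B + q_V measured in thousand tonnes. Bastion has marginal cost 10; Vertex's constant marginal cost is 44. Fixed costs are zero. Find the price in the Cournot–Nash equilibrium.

Bastion's profit: π_B = (93 - Q)q_B - (10q_B). Setting ∂π_B/∂q_B = 0: 83 - 2q_B - (q_V) = 0.
Vertex's first-order condition: 49 - 2q_V - (q_B) = 0.
Rearranging gives the reaction functions q_B = (83 - q_V)/2 and q_V = (49 - q_B)/2.
Substituting one into the other gives q_B = 39 and q_V = 5.
Total output Q = 44, so price P = 93 - 44 = 49.

49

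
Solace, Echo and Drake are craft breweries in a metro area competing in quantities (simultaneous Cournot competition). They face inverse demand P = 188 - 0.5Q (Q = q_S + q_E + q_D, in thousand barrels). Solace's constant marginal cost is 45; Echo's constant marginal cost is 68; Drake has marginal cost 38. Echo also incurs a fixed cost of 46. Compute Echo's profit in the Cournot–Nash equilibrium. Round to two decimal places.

515.13

Solace's profit: π_S = (188 - 0.5Q)q_S - (45q_S). Setting ∂π_S/∂q_S = 0: 143 - q_S - (1/2)(q_E + q_D) = 0.
Echo's profit: π_E = (188 - 0.5Q)q_E - (68q_E). Setting ∂π_E/∂q_E = 0: 120 - q_E - (1/2)(q_S + q_D) = 0.
Drake's profit: π_D = (188 - 0.5Q)q_D - (38q_D). Setting ∂π_D/∂q_D = 0: 150 - q_D - (1/2)(q_S + q_E) = 0.
Summing all 3 equations gives 413 − 2Q = 0, hence Q = 413/2.
Back-substituting: q_S = (143 − 413/4)/(1/2) = 159/2, q_E = (120 − 413/4)/(1/2) = 67/2, q_D = (150 − 413/4)/(1/2) = 187/2.
Price P = 188 - (1/2)·(413/2) = 339/4.
Echo's profit: (339/4 - 68)·(67/2) - 46 = 515.1250.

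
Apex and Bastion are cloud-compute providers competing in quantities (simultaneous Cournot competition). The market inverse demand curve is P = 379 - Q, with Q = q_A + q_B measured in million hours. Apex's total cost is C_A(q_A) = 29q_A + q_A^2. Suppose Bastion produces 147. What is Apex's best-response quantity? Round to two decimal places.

50.75

With the rival's output fixed at 147, Apex's profit is π_A = (379 - 147 - q_A)q_A - (29q_A + q_A²) = (232 - q_A)q_A - (29q_A + q_A²).
∂π_A/∂q_A = 203 - 4q_A = 0, so q_A = 203/4.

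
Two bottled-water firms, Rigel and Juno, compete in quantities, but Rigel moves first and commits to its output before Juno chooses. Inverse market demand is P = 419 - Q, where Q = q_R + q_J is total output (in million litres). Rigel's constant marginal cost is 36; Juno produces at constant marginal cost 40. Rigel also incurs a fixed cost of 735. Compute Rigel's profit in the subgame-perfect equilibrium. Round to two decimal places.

17986.13

The follower Juno best-responds to any q_R: π_J = (419 - Q)q_J - 40q_J.
Setting the follower's marginal profit to zero, 379 - q_R - 2q_J = 0, i.e. q_J = (379 - q_R)/2.
The leader anticipates this reaction. Substituting into P = 419 - Q gives P = 459/2 - (1/2)q_R, so π_R = (459/2 - (1/2)q_R)q_R - 36q_R.
The leader's first-order condition 387/2 - q_R = 0 yields q_R = 387/2.
Then q_J = (379 - 387/2)/2 = 371/4.
Price P = 419 - 1145/4 = 531/4.
Rigel's profit: (531/4 - 36)·(387/2) - 735 = 17986.1250.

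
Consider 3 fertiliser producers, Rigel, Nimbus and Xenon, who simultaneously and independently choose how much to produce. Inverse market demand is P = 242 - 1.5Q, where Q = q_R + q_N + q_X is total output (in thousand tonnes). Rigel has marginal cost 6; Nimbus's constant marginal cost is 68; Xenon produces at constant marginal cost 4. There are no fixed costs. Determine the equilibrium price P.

Rigel's profit: π_R = (242 - 1.5Q)q_R - (6q_R). Setting ∂π_R/∂q_R = 0: 236 - 3q_R - (3/2)(q_N + q_X) = 0.
Nimbus's profit: π_N = (242 - 1.5Q)q_N - (68q_N). Setting ∂π_N/∂q_N = 0: 174 - 3q_N - (3/2)(q_R + q_X) = 0.
Xenon's first-order condition: 238 - 3q_X - (3/2)(q_R + q_N) = 0.
Adding the 3 first-order conditions: 648 − 6Q = 0, so Q = 108.
Back-substituting: q_R = (236 − 162)/(3/2) = 148/3, q_N = (174 − 162)/(3/2) = 8, q_X = (238 − 162)/(3/2) = 152/3.
Total output Q = 108, so price P = 242 - (3/2)·108 = 80.

80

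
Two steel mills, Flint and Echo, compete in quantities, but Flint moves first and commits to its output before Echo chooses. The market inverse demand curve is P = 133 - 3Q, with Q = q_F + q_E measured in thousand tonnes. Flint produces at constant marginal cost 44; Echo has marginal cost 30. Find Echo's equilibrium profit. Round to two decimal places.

357.52

Solve by backward induction. Given q_F, the follower Echo maximises π_E = (133 - 3q_F - 3q_E)q_E - 30q_E.
Follower FOC: 103 - 3q_F - 6q_E = 0, so q_E(q_F) = (103 - 3q_F)/6.
The leader anticipates this reaction. Substituting into P = 133 - 3Q gives P = 163/2 - (3/2)q_F, so π_F = (163/2 - (3/2)q_F)q_F - 44q_F.
Maximising: ∂π_F/∂q_F = 75/2 - 3q_F = 0, giving q_F = 25/2.
Then q_E = (103 - 3·(25/2))/6 = 131/12.
Price P = 133 - 3·(281/12) = 251/4.
Echo's profit: (251/4 - 30)·(131/12) = 357.5208.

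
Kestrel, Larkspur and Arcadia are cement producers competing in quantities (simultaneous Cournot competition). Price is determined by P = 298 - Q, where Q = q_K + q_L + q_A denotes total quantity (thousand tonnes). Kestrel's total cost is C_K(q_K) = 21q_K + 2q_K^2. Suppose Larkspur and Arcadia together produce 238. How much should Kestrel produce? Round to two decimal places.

6.50

With rivals' combined output fixed at 238, Kestrel's profit is π_K = (298 - 238 - q_K)q_K - (21q_K + 2q_K²) = (60 - q_K)q_K - (21q_K + 2q_K²).
∂π_K/∂q_K = 39 - 6q_K = 0, so q_K = 13/2.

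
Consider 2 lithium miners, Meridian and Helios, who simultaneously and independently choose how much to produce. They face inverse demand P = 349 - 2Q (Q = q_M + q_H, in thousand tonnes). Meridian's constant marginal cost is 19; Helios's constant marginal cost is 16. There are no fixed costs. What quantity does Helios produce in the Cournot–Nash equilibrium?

56

Meridian's profit: π_M = (349 - 2Q)q_M - (19q_M). Setting ∂π_M/∂q_M = 0: 330 - 4q_M - 2(q_H) = 0.
Helios's profit: π_H = (349 - 2Q)q_H - (16q_H). Setting ∂π_H/∂q_H = 0: 333 - 4q_H - 2(q_M) = 0.
So q_M = (330 - 2q_H)/4 and q_H = (333 - 2q_M)/4.
Solving the pair: q_M = 109/2, q_H = 56.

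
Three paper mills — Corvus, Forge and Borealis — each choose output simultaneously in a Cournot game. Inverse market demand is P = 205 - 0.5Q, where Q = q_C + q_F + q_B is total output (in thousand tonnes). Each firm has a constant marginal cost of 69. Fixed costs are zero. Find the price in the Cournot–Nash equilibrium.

103

A representative firm's profit is π_i = q_i(205 - 0.5Q) - 69q_i.
Setting ∂π_i/∂q_i = 0 with rivals' quantities fixed: 136 - q_i - (1/2)·Σ_{j≠i} q_j = 0.
With identical firms every q_j equals q_i, so Σ_{j≠i} q_j = 2q_i and 136 = 2q_i, giving q_i = 68.
Total output Q = 204, so price P = 205 - (1/2)·204 = 103.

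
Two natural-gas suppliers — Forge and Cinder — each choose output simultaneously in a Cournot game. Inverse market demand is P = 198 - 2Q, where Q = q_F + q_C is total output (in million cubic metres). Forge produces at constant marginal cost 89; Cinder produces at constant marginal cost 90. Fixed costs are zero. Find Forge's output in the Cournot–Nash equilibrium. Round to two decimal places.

Forge's profit: π_F = (198 - 2Q)q_F - (89q_F). Setting ∂π_F/∂q_F = 0: 109 - 4q_F - 2(q_C) = 0.
Cinder's first-order condition: 108 - 4q_C - 2(q_F) = 0.
Best responses: q_F = (109 - 2q_C)/4, q_C = (108 - 2q_F)/4.
Substituting one into the other gives q_F = 55/3 and q_C = 107/6.

18.33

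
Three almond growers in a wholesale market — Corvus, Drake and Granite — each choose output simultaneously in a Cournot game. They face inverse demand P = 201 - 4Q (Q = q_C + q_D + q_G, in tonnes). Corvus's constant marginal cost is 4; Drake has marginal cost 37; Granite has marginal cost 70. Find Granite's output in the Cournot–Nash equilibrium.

Corvus's profit: π_C = (201 - 4Q)q_C - (4q_C). Setting ∂π_C/∂q_C = 0: 197 - 8q_C - 4(q_D + q_G) = 0.
Drake's first-order condition: 164 - 8q_D - 4(q_C + q_G) = 0.
Granite's profit: π_G = (201 - 4Q)q_G - (70q_G). Setting ∂π_G/∂q_G = 0: 131 - 8q_G - 4(q_C + q_D) = 0.
Adding the 3 first-order conditions: 492 − 16Q = 0, so Q = 123/4.
Back-substituting: q_C = (197 − 123)/4 = 37/2, q_D = (164 − 123)/4 = 41/4, q_G = (131 − 123)/4 = 2.

2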